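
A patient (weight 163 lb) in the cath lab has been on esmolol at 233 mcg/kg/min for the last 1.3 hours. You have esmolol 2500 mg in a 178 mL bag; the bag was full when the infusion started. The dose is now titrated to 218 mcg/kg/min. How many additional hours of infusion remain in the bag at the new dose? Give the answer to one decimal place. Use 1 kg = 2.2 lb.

1.2 hours

Initial rate:
Weight = 163 lb ÷ 2.2 lb/kg = 74.09091 kg
Dose = 233 mcg/kg/min × 74.09091 kg = 17263.18 mcg/min
17263.18 mcg/min × 60 min/hr = 1035791 mcg/hr
Concentration = 2500 mg ÷ 178 mL = 14.04494 mg/mL = 14044.94 mcg/mL
Rate = 1035791 mcg/hr ÷ 14044.94 mcg/mL = 73.74831 mL/hr
Volume infused so far = 73.74831 mL/hr × 1.3 hr = 95.87281 mL
Volume remaining = 178 − 95.87281 = 82.12719 mL
New rate:
Dose = 218 mcg/kg/min × 74.09091 kg = 16151.82 mcg/min
16151.82 mcg/min × 60 min/hr = 969109.1 mcg/hr
Rate = 969109.1 mcg/hr ÷ 14044.94 mcg/mL = 69.00057 mL/hr
Time remaining = 82.12719 mL ÷ 69.00057 mL/hr = 1.190239 hr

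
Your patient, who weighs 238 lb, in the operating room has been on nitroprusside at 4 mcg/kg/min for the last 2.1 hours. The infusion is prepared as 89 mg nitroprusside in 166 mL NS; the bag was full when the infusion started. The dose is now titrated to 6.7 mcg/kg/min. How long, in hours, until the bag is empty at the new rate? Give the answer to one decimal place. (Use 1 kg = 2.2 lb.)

0.8 hours

Initial rate:
Weight = 238 lb ÷ 2.2 lb/kg = 108.1818 kg
Dose = 4 mcg/kg/min × 108.1818 kg = 432.7273 mcg/min
432.7273 mcg/min × 60 min/hr = 25963.64 mcg/hr
Concentration = 89 mg ÷ 166 mL = 0.5361446 mg/mL = 536.1446 mcg/mL
Rate = 25963.64 mcg/hr ÷ 536.1446 mcg/mL = 48.42656 mL/hr
Volume infused so far = 48.42656 mL/hr × 2.1 hr = 101.6958 mL
Volume remaining = 166 − 101.6958 = 64.30423 mL
New rate:
Dose = 6.7 mcg/kg/min × 108.1818 kg = 724.8182 mcg/min
724.8182 mcg/min × 60 min/hr = 43489.09 mcg/hr
Rate = 43489.09 mcg/hr ÷ 536.1446 mcg/mL = 81.11448 mL/hr
Time remaining = 64.30423 mL ÷ 81.11448 mL/hr = 0.7927589 hr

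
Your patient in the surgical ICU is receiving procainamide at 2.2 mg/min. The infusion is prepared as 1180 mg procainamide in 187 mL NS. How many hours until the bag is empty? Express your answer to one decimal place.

2.2 mg/min × 60 min/hr = 132 mg/hr
Concentration = 1180 mg ÷ 187 mL = 6.31016 mg/mL
Rate = 132 mg/hr ÷ 6.31016 mg/mL = 20.91864 mL/hr
Duration = 187 mL ÷ 20.91864 mL/hr = 8.939394 hr

8.9 hours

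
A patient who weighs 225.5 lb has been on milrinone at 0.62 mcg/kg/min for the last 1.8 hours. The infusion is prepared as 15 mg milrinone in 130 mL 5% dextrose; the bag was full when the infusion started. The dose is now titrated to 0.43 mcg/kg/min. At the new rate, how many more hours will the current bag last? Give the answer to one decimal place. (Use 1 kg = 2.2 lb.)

Initial rate:
Weight = 225.5 lb ÷ 2.2 lb/kg = 102.5 kg
Dose = 0.62 mcg/kg/min × 102.5 kg = 63.55 mcg/min
63.55 mcg/min × 60 min/hr = 3813 mcg/hr
Concentration = 15 mg ÷ 130 mL = 0.1153846 mg/mL = 115.3846 mcg/mL
Rate = 3813 mcg/hr ÷ 115.3846 mcg/mL = 33.046 mL/hr
Volume infused so far = 33.046 mL/hr × 1.8 hr = 59.4828 mL
Volume remaining = 130 − 59.4828 = 70.5172 mL
New rate:
Dose = 0.43 mcg/kg/min × 102.5 kg = 44.075 mcg/min
44.075 mcg/min × 60 min/hr = 2644.5 mcg/hr
Rate = 2644.5 mcg/hr ÷ 115.3846 mcg/mL = 22.919 mL/hr
Time remaining = 70.5172 mL ÷ 22.919 mL/hr = 3.076801 hr

3.1 hours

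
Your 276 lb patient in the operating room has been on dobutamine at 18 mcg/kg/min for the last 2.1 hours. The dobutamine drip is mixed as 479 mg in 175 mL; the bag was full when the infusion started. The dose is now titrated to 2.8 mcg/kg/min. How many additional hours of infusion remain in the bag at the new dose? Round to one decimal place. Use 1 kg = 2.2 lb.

9.2 hours

Initial rate:
Weight = 276 lb ÷ 2.2 lb/kg = 125.4545 kg
Dose = 18 mcg/kg/min × 125.4545 kg = 2258.182 mcg/min
2258.182 mcg/min × 60 min/hr = 135490.9 mcg/hr
Concentration = 479 mg ÷ 175 mL = 2.737143 mg/mL = 2737.143 mcg/mL
Rate = 135490.9 mcg/hr ÷ 2737.143 mcg/mL = 49.50085 mL/hr
Volume infused so far = 49.50085 mL/hr × 2.1 hr = 103.9518 mL
Volume remaining = 175 − 103.9518 = 71.04821 mL
New rate:
Dose = 2.8 mcg/kg/min × 125.4545 kg = 351.2727 mcg/min
351.2727 mcg/min × 60 min/hr = 21076.36 mcg/hr
Rate = 21076.36 mcg/hr ÷ 2737.143 mcg/mL = 7.700133 mL/hr
Time remaining = 71.04821 mL ÷ 7.700133 mL/hr = 9.226881 hr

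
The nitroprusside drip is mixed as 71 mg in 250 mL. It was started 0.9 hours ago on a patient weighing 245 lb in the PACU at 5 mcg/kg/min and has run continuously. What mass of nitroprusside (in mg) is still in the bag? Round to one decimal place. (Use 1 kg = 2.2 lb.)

Weight = 245 lb ÷ 2.2 lb/kg = 111.3636 kg
Dose = 5 mcg/kg/min × 111.3636 kg = 556.8182 mcg/min
556.8182 mcg/min × 60 min/hr = 33409.09 mcg/hr
Concentration = 71 mg ÷ 250 mL = 0.284 mg/mL = 284 mcg/mL
Rate = 33409.09 mcg/hr ÷ 284 mcg/mL = 117.6376 mL/hr
Volume infused = 117.6376 mL/hr × 0.9 hr = 105.8739 mL
Volume remaining = 250 − 105.8739 = 144.1261 mL
Drug remaining = 144.1261 mL × 284 mcg/mL = 40931.82 mcg = 40.93182 mg

40.9 mg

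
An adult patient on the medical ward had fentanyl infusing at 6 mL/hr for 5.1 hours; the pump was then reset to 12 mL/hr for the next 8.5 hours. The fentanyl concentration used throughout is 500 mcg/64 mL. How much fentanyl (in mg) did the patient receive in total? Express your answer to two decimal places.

1.04 mg

Concentration = 500 mcg ÷ 64 mL = 7.8125 mcg/mL
Stage 1: 6 mL/hr × 5.1 hr = 30.6 mL → 30.6 mL × 7.8125 mcg/mL = 239.0625 mcg
Stage 2: 12 mL/hr × 8.5 hr = 102 mL → 102 mL × 7.8125 mcg/mL = 796.875 mcg
Total = 239.0625 + 796.875 = 1035.938 mcg = 1.035937 mg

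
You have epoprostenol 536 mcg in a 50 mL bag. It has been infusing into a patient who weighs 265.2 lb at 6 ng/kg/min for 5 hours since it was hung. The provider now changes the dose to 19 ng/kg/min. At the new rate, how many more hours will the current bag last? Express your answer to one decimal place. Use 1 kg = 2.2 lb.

Initial rate:
Weight = 265.2 lb ÷ 2.2 lb/kg = 120.5455 kg
Dose = 6 ng/kg/min × 120.5455 kg = 723.2727 ng/min
723.2727 ng/min × 60 min/hr = 43396.36 ng/hr
Concentration = 536 mcg ÷ 50 mL = 10.72 mcg/mL = 10720 ng/mL
Rate = 43396.36 ng/hr ÷ 10720 ng/mL = 4.048168 mL/hr
Volume infused so far = 4.048168 mL/hr × 5 hr = 20.24084 mL
Volume remaining = 50 − 20.24084 = 29.75916 mL
New rate:
Dose = 19 ng/kg/min × 120.5455 kg = 2290.364 ng/min
2290.364 ng/min × 60 min/hr = 137421.8 ng/hr
Rate = 137421.8 ng/hr ÷ 10720 ng/mL = 12.8192 mL/hr
Time remaining = 29.75916 mL ÷ 12.8192 mL/hr = 2.321452 hr

2.3 hours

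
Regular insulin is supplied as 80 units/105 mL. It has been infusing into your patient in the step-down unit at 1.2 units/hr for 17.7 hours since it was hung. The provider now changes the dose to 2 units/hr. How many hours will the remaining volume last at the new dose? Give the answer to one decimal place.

Initial rate:
Concentration = 80 units ÷ 105 mL = 0.7619048 units/mL
Rate = 1.2 units/hr ÷ 0.7619048 units/mL = 1.575 mL/hr
Volume infused so far = 1.575 mL/hr × 17.7 hr = 27.8775 mL
Volume remaining = 105 − 27.8775 = 77.1225 mL
New rate:
Rate = 2 units/hr ÷ 0.7619048 units/mL = 2.625 mL/hr
Time remaining = 77.1225 mL ÷ 2.625 mL/hr = 29.38 hr

29.4 hours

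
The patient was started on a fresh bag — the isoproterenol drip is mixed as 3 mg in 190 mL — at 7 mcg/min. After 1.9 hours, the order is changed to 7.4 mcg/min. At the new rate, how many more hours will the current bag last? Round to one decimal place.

5.0 hours

Initial rate:
7 mcg/min × 60 min/hr = 420 mcg/hr
Concentration = 3 mg ÷ 190 mL = 0.01578947 mg/mL = 15.78947 mcg/mL
Rate = 420 mcg/hr ÷ 15.78947 mcg/mL = 26.6 mL/hr
Volume infused so far = 26.6 mL/hr × 1.9 hr = 50.54 mL
Volume remaining = 190 − 50.54 = 139.46 mL
New rate:
7.4 mcg/min × 60 min/hr = 444 mcg/hr
Rate = 444 mcg/hr ÷ 15.78947 mcg/mL = 28.12 mL/hr
Time remaining = 139.46 mL ÷ 28.12 mL/hr = 4.959459 hr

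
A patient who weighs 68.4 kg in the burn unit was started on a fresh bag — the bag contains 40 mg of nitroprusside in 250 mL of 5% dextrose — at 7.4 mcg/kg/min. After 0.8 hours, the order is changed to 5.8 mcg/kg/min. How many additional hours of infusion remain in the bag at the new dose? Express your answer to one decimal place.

0.7 hours

Initial rate:
Dose = 7.4 mcg/kg/min × 68.4 kg = 506.16 mcg/min
506.16 mcg/min × 60 min/hr = 30369.6 mcg/hr
Concentration = 40 mg ÷ 250 mL = 0.16 mg/mL = 160 mcg/mL
Rate = 30369.6 mcg/hr ÷ 160 mcg/mL = 189.81 mL/hr
Volume infused so far = 189.81 mL/hr × 0.8 hr = 151.848 mL
Volume remaining = 250 − 151.848 = 98.152 mL
New rate:
Dose = 5.8 mcg/kg/min × 68.4 kg = 396.72 mcg/min
396.72 mcg/min × 60 min/hr = 23803.2 mcg/hr
Rate = 23803.2 mcg/hr ÷ 160 mcg/mL = 148.77 mL/hr
Time remaining = 98.152 mL ÷ 148.77 mL/hr = 0.6597567 hr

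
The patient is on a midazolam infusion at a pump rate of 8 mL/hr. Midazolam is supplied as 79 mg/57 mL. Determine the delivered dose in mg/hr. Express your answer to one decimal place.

11.1 mg/hr

Concentration = 79 mg ÷ 57 mL = 1.385965 mg/mL
Drug rate = 8 mL/hr × 1.385965 mg/mL = 11.08772 mg/hr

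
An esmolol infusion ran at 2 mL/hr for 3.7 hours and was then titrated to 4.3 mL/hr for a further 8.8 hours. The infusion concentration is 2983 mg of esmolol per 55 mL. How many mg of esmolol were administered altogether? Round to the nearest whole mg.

2454 mg

Concentration = 2983 mg ÷ 55 mL = 54.23636 mg/mL
Stage 1: 2 mL/hr × 3.7 hr = 7.4 mL → 7.4 mL × 54.23636 mg/mL = 401.3491 mg
Stage 2: 4.3 mL/hr × 8.8 hr = 37.84 mL → 37.84 mL × 54.23636 mg/mL = 2052.304 mg
Total = 401.3491 + 2052.304 = 2453.653 mg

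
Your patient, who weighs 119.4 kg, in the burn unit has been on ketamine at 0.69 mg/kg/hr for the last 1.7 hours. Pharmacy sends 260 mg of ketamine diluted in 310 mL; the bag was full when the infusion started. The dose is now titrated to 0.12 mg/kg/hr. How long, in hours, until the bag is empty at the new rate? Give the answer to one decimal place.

8.4 hours

Initial rate:
Dose = 0.69 mg/kg/hr × 119.4 kg = 82.386 mg/hr
Concentration = 260 mg ÷ 310 mL = 0.8387097 mg/mL
Rate = 82.386 mg/hr ÷ 0.8387097 mg/mL = 98.22946 mL/hr
Volume infused so far = 98.22946 mL/hr × 1.7 hr = 166.9901 mL
Volume remaining = 310 − 166.9901 = 143.0099 mL
New rate:
Dose = 0.12 mg/kg/hr × 119.4 kg = 14.328 mg/hr
Rate = 14.328 mg/hr ÷ 0.8387097 mg/mL = 17.08338 mL/hr
Time remaining = 143.0099 mL ÷ 17.08338 mL/hr = 8.371287 hr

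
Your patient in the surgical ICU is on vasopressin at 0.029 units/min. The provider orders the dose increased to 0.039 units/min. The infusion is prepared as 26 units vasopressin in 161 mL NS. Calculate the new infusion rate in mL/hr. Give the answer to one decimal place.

0.039 units/min × 60 min/hr = 2.34 units/hr
Concentration = 26 units ÷ 161 mL = 0.1614907 units/mL
Rate = 2.34 units/hr ÷ 0.1614907 units/mL = 14.49 mL/hr

14.5 mL/hr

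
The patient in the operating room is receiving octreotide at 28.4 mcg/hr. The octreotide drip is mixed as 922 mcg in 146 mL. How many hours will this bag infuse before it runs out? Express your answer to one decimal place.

32.5 hours

Concentration = 922 mcg ÷ 146 mL = 6.315068 mcg/mL
Rate = 28.4 mcg/hr ÷ 6.315068 mcg/mL = 4.49718 mL/hr
Duration = 146 mL ÷ 4.49718 mL/hr = 32.46479 hr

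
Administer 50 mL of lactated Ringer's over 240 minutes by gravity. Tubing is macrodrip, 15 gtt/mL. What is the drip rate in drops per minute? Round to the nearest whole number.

50 mL ÷ (240 min) = 0.2083333 mL/min
0.2083333 mL/min × 15 gtt/mL = 3.125 gtt/min

3 gtt/min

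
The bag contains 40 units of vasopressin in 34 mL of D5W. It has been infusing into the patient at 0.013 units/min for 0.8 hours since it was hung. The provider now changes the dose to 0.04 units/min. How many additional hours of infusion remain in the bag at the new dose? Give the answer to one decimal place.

Initial rate:
0.013 units/min × 60 min/hr = 0.78 units/hr
Concentration = 40 units ÷ 34 mL = 1.176471 units/mL
Rate = 0.78 units/hr ÷ 1.176471 units/mL = 0.663 mL/hr
Volume infused so far = 0.663 mL/hr × 0.8 hr = 0.5304 mL
Volume remaining = 34 − 0.5304 = 33.4696 mL
New rate:
0.04 units/min × 60 min/hr = 2.4 units/hr
Rate = 2.4 units/hr ÷ 1.176471 units/mL = 2.04 mL/hr
Time remaining = 33.4696 mL ÷ 2.04 mL/hr = 16.40667 hr

16.4 hours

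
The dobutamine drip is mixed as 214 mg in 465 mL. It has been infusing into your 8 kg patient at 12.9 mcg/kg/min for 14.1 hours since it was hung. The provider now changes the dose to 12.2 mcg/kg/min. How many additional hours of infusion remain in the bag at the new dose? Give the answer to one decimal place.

21.6 hours

Initial rate:
Dose = 12.9 mcg/kg/min × 8 kg = 103.2 mcg/min
103.2 mcg/min × 60 min/hr = 6192 mcg/hr
Concentration = 214 mg ÷ 465 mL = 0.4602151 mg/mL = 460.2151 mcg/mL
Rate = 6192 mcg/hr ÷ 460.2151 mcg/mL = 13.45458 mL/hr
Volume infused so far = 13.45458 mL/hr × 14.1 hr = 189.7096 mL
Volume remaining = 465 − 189.7096 = 275.2904 mL
New rate:
Dose = 12.2 mcg/kg/min × 8 kg = 97.6 mcg/min
97.6 mcg/min × 60 min/hr = 5856 mcg/hr
Rate = 5856 mcg/hr ÷ 460.2151 mcg/mL = 12.72449 mL/hr
Time remaining = 275.2904 mL ÷ 12.72449 mL/hr = 21.6347 hr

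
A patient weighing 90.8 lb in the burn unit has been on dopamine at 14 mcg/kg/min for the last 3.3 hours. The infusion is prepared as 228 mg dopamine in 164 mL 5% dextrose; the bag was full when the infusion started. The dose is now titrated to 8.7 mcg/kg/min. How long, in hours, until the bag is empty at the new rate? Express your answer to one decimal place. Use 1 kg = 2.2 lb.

Initial rate:
Weight = 90.8 lb ÷ 2.2 lb/kg = 41.27273 kg
Dose = 14 mcg/kg/min × 41.27273 kg = 577.8182 mcg/min
577.8182 mcg/min × 60 min/hr = 34669.09 mcg/hr
Concentration = 228 mg ÷ 164 mL = 1.390244 mg/mL = 1390.244 mcg/mL
Rate = 34669.09 mcg/hr ÷ 1390.244 mcg/mL = 24.93742 mL/hr
Volume infused so far = 24.93742 mL/hr × 3.3 hr = 82.29347 mL
Volume remaining = 164 − 82.29347 = 81.70653 mL
New rate:
Dose = 8.7 mcg/kg/min × 41.27273 kg = 359.0727 mcg/min
359.0727 mcg/min × 60 min/hr = 21544.36 mcg/hr
Rate = 21544.36 mcg/hr ÷ 1390.244 mcg/mL = 15.49682 mL/hr
Time remaining = 81.70653 mL ÷ 15.49682 mL/hr = 5.272469 hr

5.3 hours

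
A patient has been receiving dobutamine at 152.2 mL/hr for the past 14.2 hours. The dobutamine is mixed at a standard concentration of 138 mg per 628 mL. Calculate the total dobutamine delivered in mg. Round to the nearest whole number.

Concentration = 138 mg ÷ 628 mL = 0.2197452 mg/mL = 219.7452 mcg/mL
Drug rate = 152.2 mL/hr × 219.7452 mcg/mL = 33445.22 mcg/hr
Total = 33445.22 mcg/hr × 14.2 hr = 474922.2 mcg = 474.9222 mg

475 mg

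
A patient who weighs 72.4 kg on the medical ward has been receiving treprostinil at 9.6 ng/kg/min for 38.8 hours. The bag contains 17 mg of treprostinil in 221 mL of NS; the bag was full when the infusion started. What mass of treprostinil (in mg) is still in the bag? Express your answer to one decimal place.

15.4 mg

Dose = 9.6 ng/kg/min × 72.4 kg = 695.04 ng/min
695.04 ng/min × 60 min/hr = 41702.4 ng/hr
Concentration = 17 mg ÷ 221 mL = 0.07692308 mg/mL = 76923.08 ng/mL
Rate = 41702.4 ng/hr ÷ 76923.08 ng/mL = 0.5421312 mL/hr
Volume infused = 0.5421312 mL/hr × 38.8 hr = 21.03469 mL
Volume remaining = 221 − 21.03469 = 199.9653 mL
Drug remaining = 199.9653 mL × 76923.08 ng/mL = 15381947 ng = 15.38195 mg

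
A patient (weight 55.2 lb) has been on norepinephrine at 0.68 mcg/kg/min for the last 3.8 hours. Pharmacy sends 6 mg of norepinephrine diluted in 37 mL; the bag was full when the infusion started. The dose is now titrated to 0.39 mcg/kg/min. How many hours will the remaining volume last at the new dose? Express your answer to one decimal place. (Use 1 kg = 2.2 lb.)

3.6 hours

Initial rate:
Weight = 55.2 lb ÷ 2.2 lb/kg = 25.09091 kg
Dose = 0.68 mcg/kg/min × 25.09091 kg = 17.06182 mcg/min
17.06182 mcg/min × 60 min/hr = 1023.709 mcg/hr
Concentration = 6 mg ÷ 37 mL = 0.1621622 mg/mL = 162.1622 mcg/mL
Rate = 1023.709 mcg/hr ÷ 162.1622 mcg/mL = 6.312873 mL/hr
Volume infused so far = 6.312873 mL/hr × 3.8 hr = 23.98892 mL
Volume remaining = 37 − 23.98892 = 13.01108 mL
New rate:
Dose = 0.39 mcg/kg/min × 25.09091 kg = 9.785455 mcg/min
9.785455 mcg/min × 60 min/hr = 587.1273 mcg/hr
Rate = 587.1273 mcg/hr ÷ 162.1622 mcg/mL = 3.620618 mL/hr
Time remaining = 13.01108 mL ÷ 3.620618 mL/hr = 3.593608 hr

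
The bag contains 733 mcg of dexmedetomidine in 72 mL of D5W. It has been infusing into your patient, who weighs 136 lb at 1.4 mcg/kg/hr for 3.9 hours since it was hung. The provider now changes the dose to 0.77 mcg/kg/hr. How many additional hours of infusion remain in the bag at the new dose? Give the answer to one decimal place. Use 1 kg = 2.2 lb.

8.3 hours

Initial rate:
Weight = 136 lb ÷ 2.2 lb/kg = 61.81818 kg
Dose = 1.4 mcg/kg/hr × 61.81818 kg = 86.54545 mcg/hr
Concentration = 733 mcg ÷ 72 mL = 10.18056 mcg/mL
Rate = 86.54545 mcg/hr ÷ 10.18056 mcg/mL = 8.501054 mL/hr
Volume infused so far = 8.501054 mL/hr × 3.9 hr = 33.15411 mL
Volume remaining = 72 − 33.15411 = 38.84589 mL
New rate:
Dose = 0.77 mcg/kg/hr × 61.81818 kg = 47.6 mcg/hr
Rate = 47.6 mcg/hr ÷ 10.18056 mcg/mL = 4.67558 mL/hr
Time remaining = 38.84589 mL ÷ 4.67558 mL/hr = 8.308251 hr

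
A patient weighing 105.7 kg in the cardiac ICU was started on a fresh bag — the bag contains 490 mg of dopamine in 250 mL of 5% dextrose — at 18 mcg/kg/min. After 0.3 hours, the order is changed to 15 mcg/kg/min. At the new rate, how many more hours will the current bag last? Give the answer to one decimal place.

Initial rate:
Dose = 18 mcg/kg/min × 105.7 kg = 1902.6 mcg/min
1902.6 mcg/min × 60 min/hr = 114156 mcg/hr
Concentration = 490 mg ÷ 250 mL = 1.96 mg/mL = 1960 mcg/mL
Rate = 114156 mcg/hr ÷ 1960 mcg/mL = 58.24286 mL/hr
Volume infused so far = 58.24286 mL/hr × 0.3 hr = 17.47286 mL
Volume remaining = 250 − 17.47286 = 232.5271 mL
New rate:
Dose = 15 mcg/kg/min × 105.7 kg = 1585.5 mcg/min
1585.5 mcg/min × 60 min/hr = 95130 mcg/hr
Rate = 95130 mcg/hr ÷ 1960 mcg/mL = 48.53571 mL/hr
Time remaining = 232.5271 mL ÷ 48.53571 mL/hr = 4.790846 hr

4.8 hours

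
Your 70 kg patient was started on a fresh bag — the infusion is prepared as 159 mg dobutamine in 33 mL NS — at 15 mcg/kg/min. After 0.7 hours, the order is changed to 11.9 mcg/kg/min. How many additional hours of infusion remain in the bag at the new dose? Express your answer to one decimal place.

Initial rate:
Dose = 15 mcg/kg/min × 70 kg = 1050 mcg/min
1050 mcg/min × 60 min/hr = 63000 mcg/hr
Concentration = 159 mg ÷ 33 mL = 4.818182 mg/mL = 4818.182 mcg/mL
Rate = 63000 mcg/hr ÷ 4818.182 mcg/mL = 13.07547 mL/hr
Volume infused so far = 13.07547 mL/hr × 0.7 hr = 9.15283 mL
Volume remaining = 33 − 9.15283 = 23.84717 mL
New rate:
Dose = 11.9 mcg/kg/min × 70 kg = 833 mcg/min
833 mcg/min × 60 min/hr = 49980 mcg/hr
Rate = 49980 mcg/hr ÷ 4818.182 mcg/mL = 10.37321 mL/hr
Time remaining = 23.84717 mL ÷ 10.37321 mL/hr = 2.29892 hr

2.3 hours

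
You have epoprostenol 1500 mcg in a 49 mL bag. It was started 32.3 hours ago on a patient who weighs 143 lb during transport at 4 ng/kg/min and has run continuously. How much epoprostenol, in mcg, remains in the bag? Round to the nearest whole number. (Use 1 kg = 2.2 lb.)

Weight = 143 lb ÷ 2.2 lb/kg = 65 kg
Dose = 4 ng/kg/min × 65 kg = 260 ng/min
260 ng/min × 60 min/hr = 15600 ng/hr
Concentration = 1500 mcg ÷ 49 mL = 30.61224 mcg/mL = 30612.24 ng/mL
Rate = 15600 ng/hr ÷ 30612.24 ng/mL = 0.5096 mL/hr
Volume infused = 0.5096 mL/hr × 32.3 hr = 16.46008 mL
Volume remaining = 49 − 16.46008 = 32.53992 mL
Drug remaining = 32.53992 mL × 30612.24 ng/mL = 996120 ng = 996.12 mcg

996 mcg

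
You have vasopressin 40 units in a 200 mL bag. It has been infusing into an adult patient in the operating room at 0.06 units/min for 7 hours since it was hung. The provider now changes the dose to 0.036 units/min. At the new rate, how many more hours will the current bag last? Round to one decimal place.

6.9 hours

Initial rate:
0.06 units/min × 60 min/hr = 3.6 units/hr
Concentration = 40 units ÷ 200 mL = 0.2 units/mL
Rate = 3.6 units/hr ÷ 0.2 units/mL = 18 mL/hr
Volume infused so far = 18 mL/hr × 7 hr = 126 mL
Volume remaining = 200 − 126 = 74 mL
New rate:
0.036 units/min × 60 min/hr = 2.16 units/hr
Rate = 2.16 units/hr ÷ 0.2 units/mL = 10.8 mL/hr
Time remaining = 74 mL ÷ 10.8 mL/hr = 6.851852 hr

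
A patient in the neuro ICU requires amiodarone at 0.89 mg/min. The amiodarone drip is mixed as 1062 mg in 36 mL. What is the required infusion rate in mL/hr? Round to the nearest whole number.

2 mL/hr

0.89 mg/min × 60 min/hr = 53.4 mg/hr
Concentration = 1062 mg ÷ 36 mL = 29.5 mg/mL
Rate = 53.4 mg/hr ÷ 29.5 mg/mL = 1.810169 mL/hr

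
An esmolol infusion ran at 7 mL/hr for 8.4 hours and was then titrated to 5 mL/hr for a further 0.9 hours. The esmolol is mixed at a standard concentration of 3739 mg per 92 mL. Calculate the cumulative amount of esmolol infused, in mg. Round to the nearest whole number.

Concentration = 3739 mg ÷ 92 mL = 40.6413 mg/mL
Stage 1: 7 mL/hr × 8.4 hr = 58.8 mL → 58.8 mL × 40.6413 mg/mL = 2389.709 mg
Stage 2: 5 mL/hr × 0.9 hr = 4.5 mL → 4.5 mL × 40.6413 mg/mL = 182.8859 mg
Total = 2389.709 + 182.8859 = 2572.595 mg

2573 mg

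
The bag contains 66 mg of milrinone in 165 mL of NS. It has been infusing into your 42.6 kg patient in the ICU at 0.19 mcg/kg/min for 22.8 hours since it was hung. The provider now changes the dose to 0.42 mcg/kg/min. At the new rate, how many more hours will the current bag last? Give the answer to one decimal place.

Initial rate:
Dose = 0.19 mcg/kg/min × 42.6 kg = 8.094 mcg/min
8.094 mcg/min × 60 min/hr = 485.64 mcg/hr
Concentration = 66 mg ÷ 165 mL = 0.4 mg/mL = 400 mcg/mL
Rate = 485.64 mcg/hr ÷ 400 mcg/mL = 1.2141 mL/hr
Volume infused so far = 1.2141 mL/hr × 22.8 hr = 27.68148 mL
Volume remaining = 165 − 27.68148 = 137.3185 mL
New rate:
Dose = 0.42 mcg/kg/min × 42.6 kg = 17.892 mcg/min
17.892 mcg/min × 60 min/hr = 1073.52 mcg/hr
Rate = 1073.52 mcg/hr ÷ 400 mcg/mL = 2.6838 mL/hr
Time remaining = 137.3185 mL ÷ 2.6838 mL/hr = 51.16571 hr

51.2 hours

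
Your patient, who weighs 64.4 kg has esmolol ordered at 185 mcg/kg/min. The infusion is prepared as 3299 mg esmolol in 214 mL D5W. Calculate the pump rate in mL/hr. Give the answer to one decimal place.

Dose = 185 mcg/kg/min × 64.4 kg = 11914 mcg/min
11914 mcg/min × 60 min/hr = 714840 mcg/hr
Concentration = 3299 mg ÷ 214 mL = 15.41589 mg/mL = 15415.89 mcg/mL
Rate = 714840 mcg/hr ÷ 15415.89 mcg/mL = 46.37034 mL/hr

46.4 mL/hr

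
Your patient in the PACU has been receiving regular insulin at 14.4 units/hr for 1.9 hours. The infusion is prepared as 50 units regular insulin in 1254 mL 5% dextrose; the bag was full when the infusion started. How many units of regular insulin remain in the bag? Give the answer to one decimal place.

Concentration = 50 units ÷ 1254 mL = 0.03987241 units/mL
Rate = 14.4 units/hr ÷ 0.03987241 units/mL = 361.152 mL/hr
Volume infused = 361.152 mL/hr × 1.9 hr = 686.1888 mL
Volume remaining = 1254 − 686.1888 = 567.8112 mL
Drug remaining = 567.8112 mL × 0.03987241 units/mL = 22.64 units

22.6 units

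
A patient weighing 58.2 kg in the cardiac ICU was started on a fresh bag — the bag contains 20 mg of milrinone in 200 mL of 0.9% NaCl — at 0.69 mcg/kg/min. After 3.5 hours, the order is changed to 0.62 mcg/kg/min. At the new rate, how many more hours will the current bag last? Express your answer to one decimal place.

Initial rate:
Dose = 0.69 mcg/kg/min × 58.2 kg = 40.158 mcg/min
40.158 mcg/min × 60 min/hr = 2409.48 mcg/hr
Concentration = 20 mg ÷ 200 mL = 0.1 mg/mL = 100 mcg/mL
Rate = 2409.48 mcg/hr ÷ 100 mcg/mL = 24.0948 mL/hr
Volume infused so far = 24.0948 mL/hr × 3.5 hr = 84.3318 mL
Volume remaining = 200 − 84.3318 = 115.6682 mL
New rate:
Dose = 0.62 mcg/kg/min × 58.2 kg = 36.084 mcg/min
36.084 mcg/min × 60 min/hr = 2165.04 mcg/hr
Rate = 2165.04 mcg/hr ÷ 100 mcg/mL = 21.6504 mL/hr
Time remaining = 115.6682 mL ÷ 21.6504 mL/hr = 5.342543 hr

5.3 hours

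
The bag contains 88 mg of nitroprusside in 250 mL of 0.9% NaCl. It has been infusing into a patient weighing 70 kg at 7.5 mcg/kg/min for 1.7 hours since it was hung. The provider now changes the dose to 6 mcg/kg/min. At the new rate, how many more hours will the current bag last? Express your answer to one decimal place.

1.4 hours

Initial rate:
Dose = 7.5 mcg/kg/min × 70 kg = 525 mcg/min
525 mcg/min × 60 min/hr = 31500 mcg/hr
Concentration = 88 mg ÷ 250 mL = 0.352 mg/mL = 352 mcg/mL
Rate = 31500 mcg/hr ÷ 352 mcg/mL = 89.48864 mL/hr
Volume infused so far = 89.48864 mL/hr × 1.7 hr = 152.1307 mL
Volume remaining = 250 − 152.1307 = 97.86932 mL
New rate:
Dose = 6 mcg/kg/min × 70 kg = 420 mcg/min
420 mcg/min × 60 min/hr = 25200 mcg/hr
Rate = 25200 mcg/hr ÷ 352 mcg/mL = 71.59091 mL/hr
Time remaining = 97.86932 mL ÷ 71.59091 mL/hr = 1.367063 hr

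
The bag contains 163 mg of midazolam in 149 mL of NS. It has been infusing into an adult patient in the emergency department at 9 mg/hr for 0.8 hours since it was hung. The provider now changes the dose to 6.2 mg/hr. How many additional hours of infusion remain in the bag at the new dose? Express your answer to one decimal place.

25.1 hours

Initial rate:
Concentration = 163 mg ÷ 149 mL = 1.09396 mg/mL
Rate = 9 mg/hr ÷ 1.09396 mg/mL = 8.226994 mL/hr
Volume infused so far = 8.226994 mL/hr × 0.8 hr = 6.581595 mL
Volume remaining = 149 − 6.581595 = 142.4184 mL
New rate:
Rate = 6.2 mg/hr ÷ 1.09396 mg/mL = 5.667485 mL/hr
Time remaining = 142.4184 mL ÷ 5.667485 mL/hr = 25.12903 hr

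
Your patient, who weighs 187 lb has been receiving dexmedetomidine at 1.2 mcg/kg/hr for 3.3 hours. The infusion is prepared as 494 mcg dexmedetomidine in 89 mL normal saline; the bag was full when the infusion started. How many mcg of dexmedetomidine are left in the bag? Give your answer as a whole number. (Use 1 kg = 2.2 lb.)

Weight = 187 lb ÷ 2.2 lb/kg = 85 kg
Dose = 1.2 mcg/kg/hr × 85 kg = 102 mcg/hr
Concentration = 494 mcg ÷ 89 mL = 5.550562 mcg/mL
Rate = 102 mcg/hr ÷ 5.550562 mcg/mL = 18.37652 mL/hr
Volume infused = 18.37652 mL/hr × 3.3 hr = 60.64251 mL
Volume remaining = 89 − 60.64251 = 28.35749 mL
Drug remaining = 28.35749 mL × 5.550562 mcg/mL = 157.4 mcg

157 mcg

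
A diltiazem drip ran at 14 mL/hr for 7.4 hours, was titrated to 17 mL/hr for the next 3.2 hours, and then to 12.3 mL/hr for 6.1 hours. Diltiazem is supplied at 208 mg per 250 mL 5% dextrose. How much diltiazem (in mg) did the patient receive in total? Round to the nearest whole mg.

194 mg

Concentration = 208 mg ÷ 250 mL = 0.832 mg/mL
Stage 1: 14 mL/hr × 7.4 hr = 103.6 mL → 103.6 mL × 0.832 mg/mL = 86.1952 mg
Stage 2: 17 mL/hr × 3.2 hr = 54.4 mL → 54.4 mL × 0.832 mg/mL = 45.2608 mg
Stage 3: 12.3 mL/hr × 6.1 hr = 75.03 mL → 75.03 mL × 0.832 mg/mL = 62.42496 mg
Total = 86.1952 + 45.2608 + 62.42496 = 193.881 mg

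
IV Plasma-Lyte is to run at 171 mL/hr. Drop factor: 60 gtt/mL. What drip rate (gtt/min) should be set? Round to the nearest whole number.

171 gtt/min

171 mL/hr ÷ 60 min/hr = 2.85 mL/min
2.85 mL/min × 60 gtt/mL = 171 gtt/min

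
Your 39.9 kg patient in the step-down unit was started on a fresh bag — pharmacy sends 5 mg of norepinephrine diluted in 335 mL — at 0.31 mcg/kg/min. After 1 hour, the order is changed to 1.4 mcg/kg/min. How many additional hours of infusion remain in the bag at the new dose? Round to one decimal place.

1.3 hours

Initial rate:
Dose = 0.31 mcg/kg/min × 39.9 kg = 12.369 mcg/min
12.369 mcg/min × 60 min/hr = 742.14 mcg/hr
Concentration = 5 mg ÷ 335 mL = 0.01492537 mg/mL = 14.92537 mcg/mL
Rate = 742.14 mcg/hr ÷ 14.92537 mcg/mL = 49.72338 mL/hr
Volume infused so far = 49.72338 mL/hr × 1 hr = 49.72338 mL
Volume remaining = 335 − 49.72338 = 285.2766 mL
New rate:
Dose = 1.4 mcg/kg/min × 39.9 kg = 55.86 mcg/min
55.86 mcg/min × 60 min/hr = 3351.6 mcg/hr
Rate = 3351.6 mcg/hr ÷ 14.92537 mcg/mL = 224.5572 mL/hr
Time remaining = 285.2766 mL ÷ 224.5572 mL/hr = 1.270396 hr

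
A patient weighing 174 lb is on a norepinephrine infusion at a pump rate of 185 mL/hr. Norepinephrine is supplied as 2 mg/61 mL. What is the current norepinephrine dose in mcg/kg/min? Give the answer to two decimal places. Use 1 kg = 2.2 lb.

1.28 mcg/kg/min

Weight = 174 lb ÷ 2.2 lb/kg = 79.09091 kg
Concentration = 2 mg ÷ 61 mL = 0.03278689 mg/mL = 32.78689 mcg/mL
Drug rate = 185 mL/hr × 32.78689 mcg/mL = 6065.574 mcg/hr
6065.574 mcg/hr ÷ 60 min/hr = 101.0929 mcg/min
101.0929 mcg/min ÷ 79.09091 kg = 1.278186 mcg/kg/min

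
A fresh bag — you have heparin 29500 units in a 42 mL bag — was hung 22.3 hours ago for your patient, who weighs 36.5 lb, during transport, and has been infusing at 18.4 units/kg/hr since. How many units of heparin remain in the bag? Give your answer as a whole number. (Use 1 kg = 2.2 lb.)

22692 units

Weight = 36.5 lb ÷ 2.2 lb/kg = 16.59091 kg
Dose = 18.4 units/kg/hr × 16.59091 kg = 305.2727 units/hr
Concentration = 29500 units ÷ 42 mL = 702.381 units/mL
Rate = 305.2727 units/hr ÷ 702.381 units/mL = 0.4346256 mL/hr
Volume infused = 0.4346256 mL/hr × 22.3 hr = 9.69215 mL
Volume remaining = 42 − 9.69215 = 32.30785 mL
Drug remaining = 32.30785 mL × 702.381 units/mL = 22692.42 units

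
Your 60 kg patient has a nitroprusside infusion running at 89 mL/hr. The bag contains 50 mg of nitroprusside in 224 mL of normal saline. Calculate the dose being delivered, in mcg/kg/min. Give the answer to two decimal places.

Concentration = 50 mg ÷ 224 mL = 0.2232143 mg/mL = 223.2143 mcg/mL
Drug rate = 89 mL/hr × 223.2143 mcg/mL = 19866.07 mcg/hr
19866.07 mcg/hr ÷ 60 min/hr = 331.1012 mcg/min
331.1012 mcg/min ÷ 60 kg = 5.518353 mcg/kg/min

5.52 mcg/kg/min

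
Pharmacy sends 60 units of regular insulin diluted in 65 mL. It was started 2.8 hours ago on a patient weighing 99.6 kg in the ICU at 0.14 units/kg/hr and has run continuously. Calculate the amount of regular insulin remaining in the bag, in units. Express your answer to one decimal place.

21.0 units

Dose = 0.14 units/kg/hr × 99.6 kg = 13.944 units/hr
Concentration = 60 units ÷ 65 mL = 0.9230769 units/mL
Rate = 13.944 units/hr ÷ 0.9230769 units/mL = 15.106 mL/hr
Volume infused = 15.106 mL/hr × 2.8 hr = 42.2968 mL
Volume remaining = 65 − 42.2968 = 22.7032 mL
Drug remaining = 22.7032 mL × 0.9230769 units/mL = 20.9568 units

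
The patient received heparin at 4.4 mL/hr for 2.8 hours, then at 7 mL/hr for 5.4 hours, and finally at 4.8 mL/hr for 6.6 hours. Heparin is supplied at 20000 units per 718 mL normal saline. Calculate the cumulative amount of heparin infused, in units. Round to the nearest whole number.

2279 units

Concentration = 20000 units ÷ 718 mL = 27.85515 units/mL
Stage 1: 4.4 mL/hr × 2.8 hr = 12.32 mL → 12.32 mL × 27.85515 units/mL = 343.1755 units
Stage 2: 7 mL/hr × 5.4 hr = 37.8 mL → 37.8 mL × 27.85515 units/mL = 1052.925 units
Stage 3: 4.8 mL/hr × 6.6 hr = 31.68 mL → 31.68 mL × 27.85515 units/mL = 882.4513 units
Total = 343.1755 + 1052.925 + 882.4513 = 2278.552 units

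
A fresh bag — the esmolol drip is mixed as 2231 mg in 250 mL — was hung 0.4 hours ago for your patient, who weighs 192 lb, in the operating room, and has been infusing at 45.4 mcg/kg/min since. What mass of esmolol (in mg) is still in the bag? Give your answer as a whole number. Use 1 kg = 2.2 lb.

Weight = 192 lb ÷ 2.2 lb/kg = 87.27273 kg
Dose = 45.4 mcg/kg/min × 87.27273 kg = 3962.182 mcg/min
3962.182 mcg/min × 60 min/hr = 237730.9 mcg/hr
Concentration = 2231 mg ÷ 250 mL = 8.924 mg/mL = 8924 mcg/mL
Rate = 237730.9 mcg/hr ÷ 8924 mcg/mL = 26.6395 mL/hr
Volume infused = 26.6395 mL/hr × 0.4 hr = 10.6558 mL
Volume remaining = 250 − 10.6558 = 239.3442 mL
Drug remaining = 239.3442 mL × 8924 mcg/mL = 2135908 mcg = 2135.908 mg

2136 mg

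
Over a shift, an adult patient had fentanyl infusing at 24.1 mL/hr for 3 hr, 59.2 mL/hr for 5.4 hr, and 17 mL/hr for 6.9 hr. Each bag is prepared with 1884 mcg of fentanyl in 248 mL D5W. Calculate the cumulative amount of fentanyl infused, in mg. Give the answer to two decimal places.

3.87 mg

Concentration = 1884 mcg ÷ 248 mL = 7.596774 mcg/mL
Stage 1: 24.1 mL/hr × 3 hr = 72.3 mL → 72.3 mL × 7.596774 mcg/mL = 549.2468 mcg
Stage 2: 59.2 mL/hr × 5.4 hr = 319.68 mL → 319.68 mL × 7.596774 mcg/mL = 2428.537 mcg
Stage 3: 17 mL/hr × 6.9 hr = 117.3 mL → 117.3 mL × 7.596774 mcg/mL = 891.1016 mcg
Total = 549.2468 + 2428.537 + 891.1016 = 3868.885 mcg = 3.868885 mg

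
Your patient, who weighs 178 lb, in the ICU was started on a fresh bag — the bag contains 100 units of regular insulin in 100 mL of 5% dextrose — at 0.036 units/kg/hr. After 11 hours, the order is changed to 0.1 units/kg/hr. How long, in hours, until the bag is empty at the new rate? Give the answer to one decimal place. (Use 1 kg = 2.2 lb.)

8.4 hours

Initial rate:
Weight = 178 lb ÷ 2.2 lb/kg = 80.90909 kg
Dose = 0.036 units/kg/hr × 80.90909 kg = 2.912727 units/hr
Concentration = 100 units ÷ 100 mL = 1 units/mL
Rate = 2.912727 units/hr ÷ 1 units/mL = 2.912727 mL/hr
Volume infused so far = 2.912727 mL/hr × 11 hr = 32.04 mL
Volume remaining = 100 − 32.04 = 67.96 mL
New rate:
Dose = 0.1 units/kg/hr × 80.90909 kg = 8.090909 units/hr
Rate = 8.090909 units/hr ÷ 1 units/mL = 8.090909 mL/hr
Time remaining = 67.96 mL ÷ 8.090909 mL/hr = 8.399551 hr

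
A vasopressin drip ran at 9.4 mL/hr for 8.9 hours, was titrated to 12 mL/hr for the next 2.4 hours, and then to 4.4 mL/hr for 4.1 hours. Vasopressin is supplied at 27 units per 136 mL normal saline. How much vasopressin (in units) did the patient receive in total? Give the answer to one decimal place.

25.9 units

Concentration = 27 units ÷ 136 mL = 0.1985294 units/mL
Stage 1: 9.4 mL/hr × 8.9 hr = 83.66 mL → 83.66 mL × 0.1985294 units/mL = 16.60897 units
Stage 2: 12 mL/hr × 2.4 hr = 28.8 mL → 28.8 mL × 0.1985294 units/mL = 5.717647 units
Stage 3: 4.4 mL/hr × 4.1 hr = 18.04 mL → 18.04 mL × 0.1985294 units/mL = 3.581471 units
Total = 16.60897 + 5.717647 + 3.581471 = 25.90809 units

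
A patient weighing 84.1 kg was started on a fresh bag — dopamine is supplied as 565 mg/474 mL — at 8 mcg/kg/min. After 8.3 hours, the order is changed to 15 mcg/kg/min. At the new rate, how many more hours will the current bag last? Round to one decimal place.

3.0 hours

Initial rate:
Dose = 8 mcg/kg/min × 84.1 kg = 672.8 mcg/min
672.8 mcg/min × 60 min/hr = 40368 mcg/hr
Concentration = 565 mg ÷ 474 mL = 1.191983 mg/mL = 1191.983 mcg/mL
Rate = 40368 mcg/hr ÷ 1191.983 mcg/mL = 33.86625 mL/hr
Volume infused so far = 33.86625 mL/hr × 8.3 hr = 281.0899 mL
Volume remaining = 474 − 281.0899 = 192.9101 mL
New rate:
Dose = 15 mcg/kg/min × 84.1 kg = 1261.5 mcg/min
1261.5 mcg/min × 60 min/hr = 75690 mcg/hr
Rate = 75690 mcg/hr ÷ 1191.983 mcg/mL = 63.49922 mL/hr
Time remaining = 192.9101 mL ÷ 63.49922 mL/hr = 3.037992 hr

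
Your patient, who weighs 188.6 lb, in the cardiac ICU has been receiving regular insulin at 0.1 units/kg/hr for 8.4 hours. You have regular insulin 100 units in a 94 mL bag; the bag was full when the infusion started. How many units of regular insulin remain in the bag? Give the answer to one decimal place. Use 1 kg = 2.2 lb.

28.0 units

Weight = 188.6 lb ÷ 2.2 lb/kg = 85.72727 kg
Dose = 0.1 units/kg/hr × 85.72727 kg = 8.572727 units/hr
Concentration = 100 units ÷ 94 mL = 1.06383 units/mL
Rate = 8.572727 units/hr ÷ 1.06383 units/mL = 8.058364 mL/hr
Volume infused = 8.058364 mL/hr × 8.4 hr = 67.69025 mL
Volume remaining = 94 − 67.69025 = 26.30975 mL
Drug remaining = 26.30975 mL × 1.06383 units/mL = 27.98909 units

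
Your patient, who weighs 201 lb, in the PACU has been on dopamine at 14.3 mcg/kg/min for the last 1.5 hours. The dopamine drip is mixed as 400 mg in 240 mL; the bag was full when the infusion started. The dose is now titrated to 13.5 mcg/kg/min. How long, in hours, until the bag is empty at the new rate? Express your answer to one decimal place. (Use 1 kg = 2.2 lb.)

3.8 hours

Initial rate:
Weight = 201 lb ÷ 2.2 lb/kg = 91.36364 kg
Dose = 14.3 mcg/kg/min × 91.36364 kg = 1306.5 mcg/min
1306.5 mcg/min × 60 min/hr = 78390 mcg/hr
Concentration = 400 mg ÷ 240 mL = 1.666667 mg/mL = 1666.667 mcg/mL
Rate = 78390 mcg/hr ÷ 1666.667 mcg/mL = 47.034 mL/hr
Volume infused so far = 47.034 mL/hr × 1.5 hr = 70.551 mL
Volume remaining = 240 − 70.551 = 169.449 mL
New rate:
Dose = 13.5 mcg/kg/min × 91.36364 kg = 1233.409 mcg/min
1233.409 mcg/min × 60 min/hr = 74004.55 mcg/hr
Rate = 74004.55 mcg/hr ÷ 1666.667 mcg/mL = 44.40273 mL/hr
Time remaining = 169.449 mL ÷ 44.40273 mL/hr = 3.816185 hr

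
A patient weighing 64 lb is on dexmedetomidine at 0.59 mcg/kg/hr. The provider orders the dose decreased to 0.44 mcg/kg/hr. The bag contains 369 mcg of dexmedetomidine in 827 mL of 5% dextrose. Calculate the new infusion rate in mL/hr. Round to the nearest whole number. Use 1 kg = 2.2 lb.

Weight = 64 lb ÷ 2.2 lb/kg = 29.09091 kg
Dose = 0.44 mcg/kg/hr × 29.09091 kg = 12.8 mcg/hr
Concentration = 369 mcg ÷ 827 mL = 0.4461911 mcg/mL
Rate = 12.8 mcg/hr ÷ 0.4461911 mcg/mL = 28.68726 mL/hr

29 mL/hr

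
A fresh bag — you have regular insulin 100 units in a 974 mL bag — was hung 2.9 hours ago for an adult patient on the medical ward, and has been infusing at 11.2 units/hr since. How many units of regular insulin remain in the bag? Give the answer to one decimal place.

Concentration = 100 units ÷ 974 mL = 0.1026694 units/mL
Rate = 11.2 units/hr ÷ 0.1026694 units/mL = 109.088 mL/hr
Volume infused = 109.088 mL/hr × 2.9 hr = 316.3552 mL
Volume remaining = 974 − 316.3552 = 657.6448 mL
Drug remaining = 657.6448 mL × 0.1026694 units/mL = 67.52 units

67.5 units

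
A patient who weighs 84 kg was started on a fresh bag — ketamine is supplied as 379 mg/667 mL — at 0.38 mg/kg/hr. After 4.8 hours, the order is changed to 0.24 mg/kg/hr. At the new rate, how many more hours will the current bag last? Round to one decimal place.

11.2 hours

Initial rate:
Dose = 0.38 mg/kg/hr × 84 kg = 31.92 mg/hr
Concentration = 379 mg ÷ 667 mL = 0.5682159 mg/mL
Rate = 31.92 mg/hr ÷ 0.5682159 mg/mL = 56.17583 mL/hr
Volume infused so far = 56.17583 mL/hr × 4.8 hr = 269.644 mL
Volume remaining = 667 − 269.644 = 397.356 mL
New rate:
Dose = 0.24 mg/kg/hr × 84 kg = 20.16 mg/hr
Rate = 20.16 mg/hr ÷ 0.5682159 mg/mL = 35.47947 mL/hr
Time remaining = 397.356 mL ÷ 35.47947 mL/hr = 11.1996 hr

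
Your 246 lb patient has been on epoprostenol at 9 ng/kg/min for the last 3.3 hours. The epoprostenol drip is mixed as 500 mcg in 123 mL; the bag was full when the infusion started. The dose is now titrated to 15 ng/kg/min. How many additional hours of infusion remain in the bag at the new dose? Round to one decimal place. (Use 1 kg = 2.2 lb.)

3.0 hours

Initial rate:
Weight = 246 lb ÷ 2.2 lb/kg = 111.8182 kg
Dose = 9 ng/kg/min × 111.8182 kg = 1006.364 ng/min
1006.364 ng/min × 60 min/hr = 60381.82 ng/hr
Concentration = 500 mcg ÷ 123 mL = 4.065041 mcg/mL = 4065.041 ng/mL
Rate = 60381.82 ng/hr ÷ 4065.041 ng/mL = 14.85393 mL/hr
Volume infused so far = 14.85393 mL/hr × 3.3 hr = 49.01796 mL
Volume remaining = 123 − 49.01796 = 73.98204 mL
New rate:
Dose = 15 ng/kg/min × 111.8182 kg = 1677.273 ng/min
1677.273 ng/min × 60 min/hr = 100636.4 ng/hr
Rate = 100636.4 ng/hr ÷ 4065.041 ng/mL = 24.75655 mL/hr
Time remaining = 73.98204 mL ÷ 24.75655 mL/hr = 2.988383 hr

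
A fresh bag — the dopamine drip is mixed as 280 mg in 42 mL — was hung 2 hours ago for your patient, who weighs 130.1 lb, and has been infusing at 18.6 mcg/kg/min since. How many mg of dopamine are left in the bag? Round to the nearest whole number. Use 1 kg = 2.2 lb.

Weight = 130.1 lb ÷ 2.2 lb/kg = 59.13636 kg
Dose = 18.6 mcg/kg/min × 59.13636 kg = 1099.936 mcg/min
1099.936 mcg/min × 60 min/hr = 65996.18 mcg/hr
Concentration = 280 mg ÷ 42 mL = 6.666667 mg/mL = 6666.667 mcg/mL
Rate = 65996.18 mcg/hr ÷ 6666.667 mcg/mL = 9.899427 mL/hr
Volume infused = 9.899427 mL/hr × 2 hr = 19.79885 mL
Volume remaining = 42 − 19.79885 = 22.20115 mL
Drug remaining = 22.20115 mL × 6666.667 mcg/mL = 148007.6 mcg = 148.0076 mg

148 mg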